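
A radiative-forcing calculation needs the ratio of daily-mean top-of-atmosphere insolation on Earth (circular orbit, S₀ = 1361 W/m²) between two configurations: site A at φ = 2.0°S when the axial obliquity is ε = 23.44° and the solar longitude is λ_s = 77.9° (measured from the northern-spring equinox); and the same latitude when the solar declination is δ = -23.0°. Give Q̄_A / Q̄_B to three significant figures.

Q̄_A / Q̄_B ≈ 0.955

— Configuration A (φ=-2.0°):
Solar declination: sin δ = sin ε · sin λ_s = sin 23.44° × sin 77.9° = 0.38895, so δ = +22.889°.
cos H₀ = −tan(-2.0°) tan(+22.889°) = 0.0147, H₀ = 1.5561 rad.
Bracket: H₀ sin φ sin δ + cos φ cos δ sin H₀ = 1.5561×-0.03490×0.38895 + 0.99939×0.92126×0.99989 = -0.021123 + 0.920597 = 0.899474.
Q̄ = (S₀/π) × [bracket] = (1361/π) × 0.899474 = 389.67 W/m².
— Configuration B (φ=-2.0°):
cos H₀ = −tan(-2.0°) tan(-23.000°) = -0.0148, H₀ = 1.5856 rad.
Bracket: H₀ sin φ sin δ + cos φ cos δ sin H₀ = 1.5856×-0.03490×-0.39073 + 0.99939×0.92050×0.99989 = 0.021622 + 0.919837 = 0.941459.
Q̄ = (S₀/π) × [bracket] = (1361/π) × 0.941459 = 407.86 W/m².
Ratio Q̄_A / Q̄_B = 389.67 / 407.86 = 0.9554.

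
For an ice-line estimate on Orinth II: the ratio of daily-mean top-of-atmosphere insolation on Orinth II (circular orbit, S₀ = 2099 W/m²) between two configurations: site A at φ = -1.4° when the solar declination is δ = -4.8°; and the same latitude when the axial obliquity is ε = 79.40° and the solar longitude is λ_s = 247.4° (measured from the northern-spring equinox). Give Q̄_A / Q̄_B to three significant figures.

Q̄_A / Q̄_B ≈ 2.19

— Configuration A (φ=-1.4°):
cos H₀ = −tan(-1.4°) tan(-4.800°) = -0.0021, H₀ = 1.5728 rad.
Bracket: H₀ sin φ sin δ + cos φ cos δ sin H₀ = 1.5728×-0.02443×-0.08368 + 0.99970×0.99649×1.00000 = 0.003215 + 0.996191 = 0.999406.
Q̄ = (S₀/π) × [bracket] = (2099/π) × 0.999406 = 667.74 W/m².
— Configuration B (φ=-1.4°):
Solar declination: sin δ = sin ε · sin λ_s = sin 79.40° × sin 247.4° = -0.90746, so δ = -65.156°.
cos H₀ = −tan(-1.4°) tan(-65.156°) = -0.0528, H₀ = 1.6236 rad.
Bracket: H₀ sin φ sin δ + cos φ cos δ sin H₀ = 1.6236×-0.02443×-0.90746 + 0.99970×0.42015×0.99861 = 0.035994 + 0.419440 = 0.455434.
Q̄ = (S₀/π) × [bracket] = (2099/π) × 0.455434 = 304.29 W/m².
Ratio Q̄_A / Q̄_B = 667.74 / 304.29 = 2.194.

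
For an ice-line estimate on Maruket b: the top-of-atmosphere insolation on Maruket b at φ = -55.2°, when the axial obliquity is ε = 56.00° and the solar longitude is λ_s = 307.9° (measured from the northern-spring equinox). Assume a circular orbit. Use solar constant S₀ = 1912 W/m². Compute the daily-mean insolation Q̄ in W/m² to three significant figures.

Q̄ ≈ 1.03e+03 W/m²

Solar declination: sin δ = sin ε · sin λ_s = sin 56.00° × sin 307.9° = -0.65418, so δ = -40.858°.
cos H₀ = −tan(-55.2°) tan(-40.858°) = -1.2445 ≤ −1 ⇒ polar day, H₀ = π.
Bracket: H₀ sin φ sin δ + cos φ cos δ sin H₀ = 3.1416×-0.82115×-0.65418 + 0.57071×0.75634×0.00000 = 1.687604 + 0.000000 = 1.687604.
Q̄ = (S₀/π) × [bracket] = (1912/π) × 1.687604 = 1027 W/m².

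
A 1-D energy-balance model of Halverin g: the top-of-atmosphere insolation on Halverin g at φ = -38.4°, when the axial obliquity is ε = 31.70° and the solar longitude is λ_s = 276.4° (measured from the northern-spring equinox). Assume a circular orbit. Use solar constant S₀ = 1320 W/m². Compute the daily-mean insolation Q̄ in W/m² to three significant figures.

Solar declination: sin δ = sin ε · sin λ_s = sin 31.70° × sin 276.4° = -0.52220, so δ = -31.480°.
cos H₀ = −tan(-38.4°) tan(-31.480°) = -0.4853, H₀ = 2.0775 rad.
Bracket: H₀ sin φ sin δ + cos φ cos δ sin H₀ = 2.0775×-0.62115×-0.52220 + 0.78369×0.85282×0.87434 = 0.673867 + 0.584362 = 1.258229.
Q̄ = (S₀/π) × [bracket] = (1320/π) × 1.258229 = 528.7 W/m².

Q̄ ≈ 529 W/m²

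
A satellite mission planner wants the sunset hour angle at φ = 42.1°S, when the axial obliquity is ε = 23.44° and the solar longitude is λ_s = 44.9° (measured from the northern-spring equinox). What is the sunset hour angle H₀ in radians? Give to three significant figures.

Solar declination: sin δ = sin ε · sin λ_s = sin 23.44° × sin 44.9° = 0.28079, so δ = +16.307°.
cos H₀ = −tan φ · tan δ = −tan(-42.1°) × tan(+16.307°) = 0.2643, so H₀ = 1.3033 rad = 74.67°.

H₀ = 1.30 rad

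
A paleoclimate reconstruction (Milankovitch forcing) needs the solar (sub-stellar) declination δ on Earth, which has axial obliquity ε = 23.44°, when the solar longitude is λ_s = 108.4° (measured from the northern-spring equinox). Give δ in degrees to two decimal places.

δ = +22.18°

sin δ = sin ε · sin λ_s = sin 23.44° × sin 108.4° = 0.377452.
δ = arcsin(0.377452) = +22.18°.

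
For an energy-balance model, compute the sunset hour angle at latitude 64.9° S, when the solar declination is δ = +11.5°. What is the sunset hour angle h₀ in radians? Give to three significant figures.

cos h₀ = −tan ϕ · tan δ = −tan(-64.9°) × tan(+11.500°) = 0.4343, so h₀ = 1.1215 rad = 64.26°.

h₀ = 1.12 rad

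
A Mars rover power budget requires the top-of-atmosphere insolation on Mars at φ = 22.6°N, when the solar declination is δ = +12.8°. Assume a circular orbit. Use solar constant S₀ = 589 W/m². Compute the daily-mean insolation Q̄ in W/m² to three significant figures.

Q̄ ≈ 195 W/m²

cos H₀ = −tan(+22.6°) tan(+12.800°) = -0.0946, H₀ = 1.6655 rad.
Bracket: H₀ sin φ sin δ + cos φ cos δ sin H₀ = 1.6655×0.38430×0.22155 + 0.92321×0.97515×0.99552 = 0.141803 + 0.896235 = 1.038038.
Q̄ = (S₀/π) × [bracket] = (589/π) × 1.038038 = 194.6 W/m².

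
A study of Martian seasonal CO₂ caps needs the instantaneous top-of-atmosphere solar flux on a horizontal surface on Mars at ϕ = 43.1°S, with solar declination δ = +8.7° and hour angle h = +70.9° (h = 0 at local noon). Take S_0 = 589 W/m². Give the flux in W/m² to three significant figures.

cos θ_z = sin ϕ sin δ + cos ϕ cos δ cos h = -0.103353 + 0.236173 = 0.132820.
Flux = S_0 · cos θ_z = 589 × 0.132820 = 78.23 W/m².

78.2 W/m²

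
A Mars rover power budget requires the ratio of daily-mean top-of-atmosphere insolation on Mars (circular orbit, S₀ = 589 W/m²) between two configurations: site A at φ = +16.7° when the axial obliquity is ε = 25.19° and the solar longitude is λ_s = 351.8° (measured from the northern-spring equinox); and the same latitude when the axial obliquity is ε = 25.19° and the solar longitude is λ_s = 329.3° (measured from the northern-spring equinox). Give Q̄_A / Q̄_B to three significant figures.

— Configuration A (φ=+16.7°):
Solar declination: sin δ = sin ε · sin λ_s = sin 25.19° × sin 351.8° = -0.06071, so δ = -3.480°.
cos H₀ = −tan(+16.7°) tan(-3.480°) = 0.0182, H₀ = 1.5525 rad.
Bracket: H₀ sin φ sin δ + cos φ cos δ sin H₀ = 1.5525×0.28736×-0.06071 + 0.95782×0.99816×0.99983 = -0.027084 + 0.955895 = 0.928811.
Q̄ = (S₀/π) × [bracket] = (589/π) × 0.928811 = 174.14 W/m².
— Configuration B (φ=+16.7°):
Solar declination: sin δ = sin ε · sin λ_s = sin 25.19° × sin 329.3° = -0.21730, so δ = -12.550°.
cos H₀ = −tan(+16.7°) tan(-12.550°) = 0.0668, H₀ = 1.5040 rad.
Bracket: H₀ sin φ sin δ + cos φ cos δ sin H₀ = 1.5040×0.28736×-0.21730 + 0.95782×0.97611×0.99777 = -0.093915 + 0.932853 = 0.838938.
Q̄ = (S₀/π) × [bracket] = (589/π) × 0.838938 = 157.29 W/m².
Ratio Q̄_A / Q̄_B = 174.14 / 157.29 = 1.107.

Q̄_A / Q̄_B ≈ 1.11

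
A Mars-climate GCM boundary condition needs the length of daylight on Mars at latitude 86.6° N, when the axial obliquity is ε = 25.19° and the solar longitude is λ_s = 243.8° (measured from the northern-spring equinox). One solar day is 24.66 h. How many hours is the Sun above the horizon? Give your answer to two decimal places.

Solar declination: sin δ = sin ε · sin λ_s = sin 25.19° × sin 243.8° = -0.38189, so δ = -22.451°.
cos H₀ = −tan φ · tan δ = 6.9551 ≥ 1, so the Sun never rises (polar night) and H₀ = 0.
Daylight = 2H₀/(2π) × 24.66 h = (0.0000/π) × 24.66 = 0.00 h.

0.00 h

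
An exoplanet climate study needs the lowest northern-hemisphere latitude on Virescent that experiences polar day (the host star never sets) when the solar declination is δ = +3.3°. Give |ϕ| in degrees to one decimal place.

Polar day requires cos h₀ = −tan ϕ tan δ ≤ −1, i.e. tan ϕ tan δ ≥ 1.
The boundary is |tan ϕ| · |tan δ| = 1, so |ϕ| = 90° − |δ| = 90° − 3.3° = 86.7° in the northern hemisphere.

|ϕ| = 86.7°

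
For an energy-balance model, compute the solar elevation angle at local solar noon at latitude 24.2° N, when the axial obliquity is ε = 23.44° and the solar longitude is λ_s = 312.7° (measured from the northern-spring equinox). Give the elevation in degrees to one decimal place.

48.8°

Solar declination: sin δ = sin ε · sin λ_s = sin 23.44° × sin 312.7° = -0.29234, so δ = -16.998°.
At local noon the hour angle is zero, so the zenith angle equals |φ − δ| = |+24.2° − (-16.998°)| = 41.198°.
Elevation = 90° − 41.198° = 48.8°.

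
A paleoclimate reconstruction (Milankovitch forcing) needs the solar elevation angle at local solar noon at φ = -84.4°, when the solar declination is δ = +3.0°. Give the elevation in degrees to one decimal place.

2.6°

At local noon the hour angle is zero, so the zenith angle equals |φ − δ| = |-84.4° − (+3.000°)| = 87.400°.
Elevation = 90° − 87.400° = 2.6°.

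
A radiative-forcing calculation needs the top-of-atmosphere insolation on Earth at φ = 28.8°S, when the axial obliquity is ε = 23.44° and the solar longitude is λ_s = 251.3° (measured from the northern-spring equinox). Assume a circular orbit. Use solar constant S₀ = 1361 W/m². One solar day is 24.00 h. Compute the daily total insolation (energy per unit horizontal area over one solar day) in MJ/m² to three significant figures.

41.8 MJ/m²

Solar declination: sin δ = sin ε · sin λ_s = sin 23.44° × sin 251.3° = -0.37679, so δ = -22.135°.
cos H₀ = −tan(-28.8°) tan(-22.135°) = -0.2236, H₀ = 1.7963 rad.
Bracket: H₀ sin φ sin δ + cos φ cos δ sin H₀ = 1.7963×-0.48175×-0.37679 + 0.87631×0.92630×0.97468 = 0.326062 + 0.791173 = 1.117235.
Q̄ = (S₀/π) × [bracket] = (1361/π) × 1.117235 = 484.01 W/m².
Daily total = Q̄ × 24.00 h × 3600 s/h = 484.01 × 24.00 × 3600 / 10⁶ = 41.82 MJ/m².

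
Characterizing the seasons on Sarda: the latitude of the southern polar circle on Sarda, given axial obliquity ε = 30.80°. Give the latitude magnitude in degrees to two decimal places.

59.20°

The polar circle is the lowest latitude that experiences at least one full rotation of continuous darkness at the northern-summer solstice; it lies at |φ| = 90° − ε = 90° − 30.80° = 59.20°.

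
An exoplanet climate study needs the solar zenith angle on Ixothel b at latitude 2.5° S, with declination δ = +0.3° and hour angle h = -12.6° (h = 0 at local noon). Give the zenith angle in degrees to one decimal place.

θ_z = 12.9°

cos θ_z = sin ϕ sin δ + cos ϕ cos δ cos h = -0.000228 + 0.974975 = 0.974747.
θ_z = arccos(0.974747) = 12.9°.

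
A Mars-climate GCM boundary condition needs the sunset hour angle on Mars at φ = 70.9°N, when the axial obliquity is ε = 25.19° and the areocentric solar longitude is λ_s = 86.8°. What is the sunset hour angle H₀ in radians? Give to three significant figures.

sin δ = sin 25.19° × sin 86.8° = 0.42496, so δ = +25.148°.
Sunrise equation: cos H₀ = −tan φ · tan δ = -1.3557 ≤ −1, so the Sun never sets (polar day) and H₀ = π.

H₀ = 3.14 rad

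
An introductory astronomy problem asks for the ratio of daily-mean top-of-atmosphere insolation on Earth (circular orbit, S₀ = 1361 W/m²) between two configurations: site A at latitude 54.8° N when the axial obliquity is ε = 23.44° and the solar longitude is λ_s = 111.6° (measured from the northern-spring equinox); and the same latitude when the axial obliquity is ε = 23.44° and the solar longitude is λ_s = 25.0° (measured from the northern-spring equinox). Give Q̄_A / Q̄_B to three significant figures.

Q̄_A / Q̄_B ≈ 1.37

— Configuration A (φ=+54.8°):
Solar declination: sin δ = sin ε · sin λ_s = sin 23.44° × sin 111.6° = 0.36985, so δ = +21.707°.
cos H₀ = −tan(+54.8°) tan(+21.707°) = -0.5643, H₀ = 2.1704 rad.
Bracket: H₀ sin φ sin δ + cos φ cos δ sin H₀ = 2.1704×0.81714×0.36985 + 0.57643×0.92909×0.82556 = 0.655937 + 0.442133 = 1.098070.
Q̄ = (S₀/π) × [bracket] = (1361/π) × 1.098070 = 475.71 W/m².
— Configuration B (φ=+54.8°):
Solar declination: sin δ = sin ε · sin λ_s = sin 23.44° × sin 25.0° = 0.16811, so δ = +9.678°.
cos H₀ = −tan(+54.8°) tan(+9.678°) = -0.2418, H₀ = 1.8150 rad.
Bracket: H₀ sin φ sin δ + cos φ cos δ sin H₀ = 1.8150×0.81714×0.16811 + 0.57643×0.98577×0.97034 = 0.249325 + 0.551374 = 0.800699.
Q̄ = (S₀/π) × [bracket] = (1361/π) × 0.800699 = 346.88 W/m².
Ratio Q̄_A / Q̄_B = 475.71 / 346.88 = 1.371.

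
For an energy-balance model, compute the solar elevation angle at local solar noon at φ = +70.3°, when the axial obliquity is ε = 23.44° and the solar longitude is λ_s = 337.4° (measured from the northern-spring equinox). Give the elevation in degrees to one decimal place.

10.9°

Solar declination: sin δ = sin ε · sin λ_s = sin 23.44° × sin 337.4° = -0.15287, so δ = -8.793°.
At local noon the hour angle is zero, so the zenith angle equals |φ − δ| = |+70.3° − (-8.793°)| = 79.093°.
Elevation = 90° − 79.093° = 10.9°.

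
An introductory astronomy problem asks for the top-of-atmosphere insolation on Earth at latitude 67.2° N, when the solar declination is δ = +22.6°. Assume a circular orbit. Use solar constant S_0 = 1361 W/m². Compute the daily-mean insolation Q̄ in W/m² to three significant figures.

cos h₀ = −tan(+67.2°) tan(+22.600°) = -0.9902, h₀ = 3.0018 rad.
Bracket: h₀ sin ϕ sin δ + cos ϕ cos δ sin h₀ = 3.0018×0.92186×0.38430 + 0.38752×0.92321×0.13935 = 1.063450 + 0.049854 = 1.113304.
Q̄ = (S_0/π) × [bracket] = (1361/π) × 1.113304 = 482.3 W/m².

Q̄ ≈ 482 W/m²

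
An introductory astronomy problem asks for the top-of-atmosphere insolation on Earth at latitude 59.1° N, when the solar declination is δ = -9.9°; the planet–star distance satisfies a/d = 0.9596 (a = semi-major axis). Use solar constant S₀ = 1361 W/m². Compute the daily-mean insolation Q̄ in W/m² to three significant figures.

cos H₀ = −tan(+59.1°) tan(-9.900°) = 0.2916, H₀ = 1.2749 rad.
Bracket: H₀ sin φ sin δ + cos φ cos δ sin H₀ = 1.2749×0.85806×-0.17193 + 0.51354×0.98511×0.95654 = -0.188081 + 0.483907 = 0.295826.
Inverse-square distance factor (a/d)² = 0.9596² = 0.920832.
Q̄ = (S₀/π) × 0.920832 × [bracket] = (1361/π) × 0.920832 × 0.295826 = 118.0 W/m².

Q̄ ≈ 118 W/m²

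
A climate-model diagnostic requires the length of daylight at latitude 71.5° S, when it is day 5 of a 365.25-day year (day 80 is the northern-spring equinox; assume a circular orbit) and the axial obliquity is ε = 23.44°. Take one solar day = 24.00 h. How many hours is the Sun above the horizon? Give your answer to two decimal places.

24.00 h

Solar longitude: λ_s = 360° × (5 − 80)/365.25 = -73.922°, i.e. -73.922° + 360° = 286.078°.
sin δ = sin 23.44° × sin 286.078° = -0.38223, so δ = -22.472°.
Sunrise equation: cos H₀ = −tan φ · tan δ = -1.2362 ≤ −1, so the Sun never sets (polar day) and H₀ = π.
Daylight = 2H₀/(2π) × 24.00 h = (3.1416/π) × 24.00 = 24.00 h.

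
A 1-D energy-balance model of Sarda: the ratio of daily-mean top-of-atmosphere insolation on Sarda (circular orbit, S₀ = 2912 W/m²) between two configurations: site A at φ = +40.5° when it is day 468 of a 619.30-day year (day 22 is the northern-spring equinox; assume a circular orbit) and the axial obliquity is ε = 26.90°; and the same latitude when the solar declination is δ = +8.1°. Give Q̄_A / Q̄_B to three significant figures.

Q̄_A / Q̄_B ≈ 0.321

— Configuration A (φ=+40.5°):
Solar longitude: λ_s = 360° × (468 − 22)/619.30 = 259.260°.
sin δ = sin 26.90° × sin 259.260° = -0.44451, so δ = -26.392°.
cos H₀ = −tan(+40.5°) tan(-26.392°) = 0.4238, H₀ = 1.1331 rad.
Bracket: H₀ sin φ sin δ + cos φ cos δ sin H₀ = 1.1331×0.64945×-0.44451 + 0.76041×0.89577×0.90575 = -0.327111 + 0.616954 = 0.289843.
Q̄ = (S₀/π) × [bracket] = (2912/π) × 0.289843 = 268.66 W/m².
— Configuration B (φ=+40.5°):
cos H₀ = −tan(+40.5°) tan(+8.100°) = -0.1216, H₀ = 1.6927 rad.
Bracket: H₀ sin φ sin δ + cos φ cos δ sin H₀ = 1.6927×0.64945×0.14090 + 0.76041×0.99002×0.99258 = 0.154895 + 0.747235 = 0.902130.
Q̄ = (S₀/π) × [bracket] = (2912/π) × 0.902130 = 836.20 W/m².
Ratio Q̄_A / Q̄_B = 268.66 / 836.20 = 0.3213.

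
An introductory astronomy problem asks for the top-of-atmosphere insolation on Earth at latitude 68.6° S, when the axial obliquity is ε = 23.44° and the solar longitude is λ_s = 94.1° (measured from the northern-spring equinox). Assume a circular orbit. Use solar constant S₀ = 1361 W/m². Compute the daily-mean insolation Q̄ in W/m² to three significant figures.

Q̄ ≈ 0.00 W/m²

Solar declination: sin δ = sin ε · sin λ_s = sin 23.44° × sin 94.1° = 0.39677, so δ = +23.376°.
cos H₀ = −tan(-68.6°) tan(+23.376°) = 1.1030 ≥ 1 ⇒ polar night, H₀ = 0 and Q̄ = 0.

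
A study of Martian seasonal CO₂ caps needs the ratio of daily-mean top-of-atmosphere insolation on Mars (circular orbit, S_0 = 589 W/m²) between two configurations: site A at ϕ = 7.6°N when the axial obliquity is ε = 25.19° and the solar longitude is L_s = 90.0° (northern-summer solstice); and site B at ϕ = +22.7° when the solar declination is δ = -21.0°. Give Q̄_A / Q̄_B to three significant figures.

— Configuration A (ϕ=+7.6°):
Solar declination: sin δ = sin ε · sin L_s = sin 25.19° × sin 90.0° = 0.42562, so δ = +25.190°.
cos h₀ = −tan(+7.6°) tan(+25.190°) = -0.0628, h₀ = 1.6336 rad.
Bracket: h₀ sin ϕ sin δ + cos ϕ cos δ sin h₀ = 1.6336×0.13226×0.42562 + 0.99122×0.90490×0.99803 = 0.091959 + 0.895188 = 0.987147.
Q̄ = (S_0/π) × [bracket] = (589/π) × 0.987147 = 185.07 W/m².
— Configuration B (ϕ=+22.7°):
cos h₀ = −tan(+22.7°) tan(-21.000°) = 0.1606, h₀ = 1.4095 rad.
Bracket: h₀ sin ϕ sin δ + cos ϕ cos δ sin h₀ = 1.4095×0.38591×-0.35837 + 0.92254×0.93358×0.98702 = -0.194932 + 0.850086 = 0.655154.
Q̄ = (S_0/π) × [bracket] = (589/π) × 0.655154 = 122.83 W/m².
Ratio Q̄_A / Q̄_B = 185.07 / 122.83 = 1.507.

Q̄_A / Q̄_B ≈ 1.51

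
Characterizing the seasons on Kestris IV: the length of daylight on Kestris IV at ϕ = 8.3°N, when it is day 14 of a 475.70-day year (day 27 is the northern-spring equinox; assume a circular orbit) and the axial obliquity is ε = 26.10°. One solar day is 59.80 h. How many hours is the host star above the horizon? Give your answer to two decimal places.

Solar longitude: L_s = 360° × (14 − 27)/475.70 = -9.838°, i.e. -9.838° + 360° = 350.162°.
sin δ = sin 26.10° × sin 350.162° = -0.07517, so δ = -4.311°.
cos h₀ = −tan ϕ · tan δ = −tan(+8.3°) × tan(-4.311°) = 0.0110, so h₀ = 1.5598 rad = 89.37°.
Daylight = 2h₀/(2π) × 59.80 h = (1.5598/π) × 59.80 = 29.69 h.

29.69 h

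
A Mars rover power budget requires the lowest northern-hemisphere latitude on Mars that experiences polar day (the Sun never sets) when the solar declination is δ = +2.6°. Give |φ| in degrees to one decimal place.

Polar day requires cos H₀ = −tan φ tan δ ≤ −1, i.e. tan φ tan δ ≥ 1.
The boundary is |tan φ| · |tan δ| = 1, so |φ| = 90° − |δ| = 90° − 2.6° = 87.4° in the northern hemisphere.

|φ| = 87.4°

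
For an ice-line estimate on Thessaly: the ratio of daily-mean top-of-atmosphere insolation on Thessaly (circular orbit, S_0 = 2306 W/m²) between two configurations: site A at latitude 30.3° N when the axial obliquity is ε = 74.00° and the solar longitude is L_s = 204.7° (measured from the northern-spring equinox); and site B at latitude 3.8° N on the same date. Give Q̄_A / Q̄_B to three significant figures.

Q̄_A / Q̄_B ≈ 0.571

— Configuration A (ϕ=+30.3°):
Solar declination: sin δ = sin ε · sin L_s = sin 74.00° × sin 204.7° = -0.40168, so δ = -23.683°.
cos h₀ = −tan(+30.3°) tan(-23.683°) = 0.2563, h₀ = 1.3116 rad.
Bracket: h₀ sin ϕ sin δ + cos ϕ cos δ sin h₀ = 1.3116×0.50453×-0.40168 + 0.86340×0.91578×0.96659 = -0.265808 + 0.764268 = 0.498460.
Q̄ = (S_0/π) × [bracket] = (2306/π) × 0.498460 = 365.88 W/m².
— Configuration B (ϕ=+3.8°):
cos h₀ = −tan(+3.8°) tan(-23.683°) = 0.0291, h₀ = 1.5417 rad.
Bracket: h₀ sin ϕ sin δ + cos ϕ cos δ sin h₀ = 1.5417×0.06627×-0.40168 + 0.99780×0.91578×0.99958 = -0.041039 + 0.913382 = 0.872343.
Q̄ = (S_0/π) × [bracket] = (2306/π) × 0.872343 = 640.32 W/m².
Ratio Q̄_A / Q̄_B = 365.88 / 640.32 = 0.5714.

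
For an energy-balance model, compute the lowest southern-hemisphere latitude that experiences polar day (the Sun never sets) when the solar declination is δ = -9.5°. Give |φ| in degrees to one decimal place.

|φ| = 80.5°

Polar day requires cos H₀ = −tan φ tan δ ≤ −1, i.e. tan φ tan δ ≥ 1.
The boundary is |tan φ| · |tan δ| = 1, so |φ| = 90° − |δ| = 90° − 9.5° = 80.5° in the southern hemisphere.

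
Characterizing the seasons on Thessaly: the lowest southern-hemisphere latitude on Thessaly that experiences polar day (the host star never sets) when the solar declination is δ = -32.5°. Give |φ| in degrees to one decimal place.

Polar day requires cos H₀ = −tan φ tan δ ≤ −1, i.e. tan φ tan δ ≥ 1.
The boundary is |tan φ| · |tan δ| = 1, so |φ| = 90° − |δ| = 90° − 32.5° = 57.5° in the southern hemisphere.

|φ| = 57.5°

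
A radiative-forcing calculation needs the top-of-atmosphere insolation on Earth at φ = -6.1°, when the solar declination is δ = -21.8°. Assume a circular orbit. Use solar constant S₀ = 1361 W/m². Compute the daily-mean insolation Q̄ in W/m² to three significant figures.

Q̄ ≈ 427 W/m²

cos H₀ = −tan(-6.1°) tan(-21.800°) = -0.0427, H₀ = 1.6136 rad.
Bracket: H₀ sin φ sin δ + cos φ cos δ sin H₀ = 1.6136×-0.10626×-0.37137 + 0.99434×0.92849×0.99909 = 0.063676 + 0.922395 = 0.986071.
Q̄ = (S₀/π) × [bracket] = (1361/π) × 0.986071 = 427.2 W/m².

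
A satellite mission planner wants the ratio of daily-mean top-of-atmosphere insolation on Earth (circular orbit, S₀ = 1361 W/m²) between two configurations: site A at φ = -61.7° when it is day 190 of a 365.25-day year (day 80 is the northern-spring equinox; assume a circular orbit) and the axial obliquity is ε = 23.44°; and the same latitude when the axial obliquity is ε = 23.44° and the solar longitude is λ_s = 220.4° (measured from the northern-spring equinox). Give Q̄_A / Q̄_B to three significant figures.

— Configuration A (φ=-61.7°):
Solar longitude: λ_s = 360° × (190 − 80)/365.25 = 108.419°.
sin δ = sin 23.44° × sin 108.419° = 0.37741, so δ = +22.173°.
cos H₀ = −tan(-61.7°) tan(+22.173°) = 0.7569, H₀ = 0.7122 rad.
Bracket: H₀ sin φ sin δ + cos φ cos δ sin H₀ = 0.7122×-0.88048×0.37741 + 0.47409×0.92605×0.65353 = -0.236665 + 0.286920 = 0.050255.
Q̄ = (S₀/π) × [bracket] = (1361/π) × 0.050255 = 21.771 W/m².
— Configuration B (φ=-61.7°):
Solar declination: sin δ = sin ε · sin λ_s = sin 23.44° × sin 220.4° = -0.25781, so δ = -14.940°.
cos H₀ = −tan(-61.7°) tan(-14.940°) = -0.4956, H₀ = 2.0893 rad.
Bracket: H₀ sin φ sin δ + cos φ cos δ sin H₀ = 2.0893×-0.88048×-0.25781 + 0.47409×0.96619×0.86857 = 0.474264 + 0.397858 = 0.872122.
Q̄ = (S₀/π) × [bracket] = (1361/π) × 0.872122 = 377.82 W/m².
Ratio Q̄_A / Q̄_B = 21.771 / 377.82 = 0.05762.

Q̄_A / Q̄_B ≈ 0.0576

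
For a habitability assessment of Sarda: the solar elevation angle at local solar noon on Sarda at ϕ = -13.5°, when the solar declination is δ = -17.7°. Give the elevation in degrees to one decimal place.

85.8°

At local noon the hour angle is zero, so the zenith angle equals |ϕ − δ| = |-13.5° − (-17.700°)| = 4.200°.
Elevation = 90° − 4.200° = 85.8°.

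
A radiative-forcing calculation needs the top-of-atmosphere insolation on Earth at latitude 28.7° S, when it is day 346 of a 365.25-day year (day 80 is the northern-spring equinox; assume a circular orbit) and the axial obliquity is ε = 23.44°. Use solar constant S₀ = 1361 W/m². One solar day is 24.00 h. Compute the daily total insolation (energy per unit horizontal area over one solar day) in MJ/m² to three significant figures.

42.1 MJ/m²

Solar longitude: λ_s = 360° × (346 − 80)/365.25 = 262.177°.
sin δ = sin 23.44° × sin 262.177° = -0.39409, so δ = -23.209°.
cos H₀ = −tan(-28.7°) tan(-23.209°) = -0.2348, H₀ = 1.8078 rad.
Bracket: H₀ sin φ sin δ + cos φ cos δ sin H₀ = 1.8078×-0.48022×-0.39409 + 0.87715×0.91907×0.97205 = 0.342126 + 0.783630 = 1.125756.
Q̄ = (S₀/π) × [bracket] = (1361/π) × 1.125756 = 487.70 W/m².
Daily total = Q̄ × 24.00 h × 3600 s/h = 487.70 × 24.00 × 3600 / 10⁶ = 42.14 MJ/m².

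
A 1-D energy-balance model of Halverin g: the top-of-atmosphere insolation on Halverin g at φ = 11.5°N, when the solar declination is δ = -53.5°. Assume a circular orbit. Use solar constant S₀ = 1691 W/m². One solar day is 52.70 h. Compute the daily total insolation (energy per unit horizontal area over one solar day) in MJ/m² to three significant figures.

cos H₀ = −tan(+11.5°) tan(-53.500°) = 0.2750, H₀ = 1.2923 rad.
Bracket: H₀ sin φ sin δ + cos φ cos δ sin H₀ = 1.2923×0.19937×-0.80386 + 0.97992×0.59482×0.96146 = -0.207111 + 0.560412 = 0.353301.
Q̄ = (S₀/π) × [bracket] = (1691/π) × 0.353301 = 190.17 W/m².
Daily total = Q̄ × 52.70 h × 3600 s/h = 190.17 × 52.70 × 3600 / 10⁶ = 36.08 MJ/m².

36.1 MJ/m²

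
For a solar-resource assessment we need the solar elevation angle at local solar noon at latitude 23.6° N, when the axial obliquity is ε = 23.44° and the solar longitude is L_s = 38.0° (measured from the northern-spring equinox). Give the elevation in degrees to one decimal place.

80.6°

Solar declination: sin δ = sin ε · sin L_s = sin 23.44° × sin 38.0° = 0.24490, so δ = +14.176°.
At local noon the hour angle is zero, so the zenith angle equals |ϕ − δ| = |+23.6° − (+14.176°)| = 9.424°.
Elevation = 90° − 9.424° = 80.6°.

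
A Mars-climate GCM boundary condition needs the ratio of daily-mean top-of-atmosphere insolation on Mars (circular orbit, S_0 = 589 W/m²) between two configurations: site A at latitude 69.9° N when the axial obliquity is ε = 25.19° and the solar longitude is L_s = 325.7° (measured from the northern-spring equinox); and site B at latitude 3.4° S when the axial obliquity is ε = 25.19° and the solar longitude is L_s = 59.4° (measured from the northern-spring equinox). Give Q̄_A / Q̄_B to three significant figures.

— Configuration A (ϕ=+69.9°):
Solar declination: sin δ = sin ε · sin L_s = sin 25.19° × sin 325.7° = -0.23985, so δ = -13.878°.
cos h₀ = −tan(+69.9°) tan(-13.878°) = 0.6751, h₀ = 0.8297 rad.
Bracket: h₀ sin ϕ sin δ + cos ϕ cos δ sin h₀ = 0.8297×0.93909×-0.23985 + 0.34366×0.97081×0.73770 = -0.186882 + 0.246118 = 0.059236.
Q̄ = (S_0/π) × [bracket] = (589/π) × 0.059236 = 11.106 W/m².
— Configuration B (ϕ=-3.4°):
Solar declination: sin δ = sin ε · sin L_s = sin 25.19° × sin 59.4° = 0.36635, so δ = +21.491°.
cos h₀ = −tan(-3.4°) tan(+21.491°) = 0.0234, h₀ = 1.5474 rad.
Bracket: h₀ sin ϕ sin δ + cos ϕ cos δ sin h₀ = 1.5474×-0.05931×0.36635 + 0.99824×0.93048×0.99973 = -0.033622 + 0.928592 = 0.894970.
Q̄ = (S_0/π) × [bracket] = (589/π) × 0.894970 = 167.79 W/m².
Ratio Q̄_A / Q̄_B = 11.106 / 167.79 = 0.06619.

Q̄_A / Q̄_B ≈ 0.0662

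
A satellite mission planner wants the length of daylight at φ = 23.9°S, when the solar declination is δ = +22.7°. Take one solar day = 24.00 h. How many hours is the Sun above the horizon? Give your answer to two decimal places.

cos H₀ = −tan φ · tan δ = −tan(-23.9°) × tan(+22.700°) = 0.1854, so H₀ = 1.3843 rad = 79.32°.
Daylight = 2H₀/(2π) × 24.00 h = (1.3843/π) × 24.00 = 10.58 h.

10.58 h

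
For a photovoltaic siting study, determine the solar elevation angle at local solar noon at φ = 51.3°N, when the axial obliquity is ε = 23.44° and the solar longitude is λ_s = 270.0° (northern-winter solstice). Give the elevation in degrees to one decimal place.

Solar declination: sin δ = sin ε · sin λ_s = sin 23.44° × sin 270.0° = -0.39779, so δ = -23.440°.
At local noon the hour angle is zero, so the zenith angle equals |φ − δ| = |+51.3° − (-23.440°)| = 74.740°.
Elevation = 90° − 74.740° = 15.3°.

15.3°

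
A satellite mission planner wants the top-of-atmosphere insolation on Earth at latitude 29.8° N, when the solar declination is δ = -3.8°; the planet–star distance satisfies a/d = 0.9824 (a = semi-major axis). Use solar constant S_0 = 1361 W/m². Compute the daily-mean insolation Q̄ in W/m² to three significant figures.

cos h₀ = −tan(+29.8°) tan(-3.800°) = 0.0380, h₀ = 1.5327 rad.
Bracket: h₀ sin ϕ sin δ + cos ϕ cos δ sin h₀ = 1.5327×0.49697×-0.06627 + 0.86777×0.99780×0.99928 = -0.050478 + 0.865237 = 0.814759.
Inverse-square distance factor (a/d)² = 0.9824² = 0.965110.
Q̄ = (S_0/π) × 0.965110 × [bracket] = (1361/π) × 0.965110 × 0.814759 = 340.7 W/m².

Q̄ ≈ 341 W/m²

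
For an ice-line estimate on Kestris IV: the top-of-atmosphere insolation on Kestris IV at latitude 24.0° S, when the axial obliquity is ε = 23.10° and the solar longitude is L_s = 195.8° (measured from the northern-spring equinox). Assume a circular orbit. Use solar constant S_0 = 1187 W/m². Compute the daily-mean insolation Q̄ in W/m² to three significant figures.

Solar declination: sin δ = sin ε · sin L_s = sin 23.10° × sin 195.8° = -0.10683, so δ = -6.132°.
cos h₀ = −tan(-24.0°) tan(-6.132°) = -0.0478, h₀ = 1.6187 rad.
Bracket: h₀ sin ϕ sin δ + cos ϕ cos δ sin h₀ = 1.6187×-0.40674×-0.10683 + 0.91355×0.99428×0.99886 = 0.070336 + 0.907289 = 0.977625.
Q̄ = (S_0/π) × [bracket] = (1187/π) × 0.977625 = 369.4 W/m².

Q̄ ≈ 369 W/m²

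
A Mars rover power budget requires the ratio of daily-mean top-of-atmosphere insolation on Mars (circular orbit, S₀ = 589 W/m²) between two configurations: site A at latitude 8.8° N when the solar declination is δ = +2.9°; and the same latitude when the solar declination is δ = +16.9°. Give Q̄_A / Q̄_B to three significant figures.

Q̄_A / Q̄_B ≈ 0.983

— Configuration A (φ=+8.8°):
cos H₀ = −tan(+8.8°) tan(+2.900°) = -0.0078, H₀ = 1.5786 rad.
Bracket: H₀ sin φ sin δ + cos φ cos δ sin H₀ = 1.5786×0.15299×0.05059 + 0.98823×0.99872×0.99997 = 0.012218 + 0.986935 = 0.999153.
Q̄ = (S₀/π) × [bracket] = (589/π) × 0.999153 = 187.33 W/m².
— Configuration B (φ=+8.8°):
cos H₀ = −tan(+8.8°) tan(+16.900°) = -0.0470, H₀ = 1.6178 rad.
Bracket: H₀ sin φ sin δ + cos φ cos δ sin H₀ = 1.6178×0.15299×0.29070 + 0.98823×0.95681×0.99889 = 0.071950 + 0.944499 = 1.016449.
Q̄ = (S₀/π) × [bracket] = (589/π) × 1.016449 = 190.57 W/m².
Ratio Q̄_A / Q̄_B = 187.33 / 190.57 = 0.9830.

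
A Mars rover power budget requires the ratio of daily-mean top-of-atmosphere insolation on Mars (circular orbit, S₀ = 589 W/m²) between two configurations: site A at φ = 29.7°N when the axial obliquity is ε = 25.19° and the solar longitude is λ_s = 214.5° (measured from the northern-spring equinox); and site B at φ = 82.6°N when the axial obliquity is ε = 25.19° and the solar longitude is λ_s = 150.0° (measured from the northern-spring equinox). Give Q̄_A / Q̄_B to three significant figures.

Q̄_A / Q̄_B ≈ 1.00

— Configuration A (φ=+29.7°):
Solar declination: sin δ = sin ε · sin λ_s = sin 25.19° × sin 214.5° = -0.24107, so δ = -13.950°.
cos H₀ = −tan(+29.7°) tan(-13.950°) = 0.1417, H₀ = 1.4286 rad.
Bracket: H₀ sin φ sin δ + cos φ cos δ sin H₀ = 1.4286×0.49546×-0.24107 + 0.86863×0.97051×0.98991 = -0.170633 + 0.834508 = 0.663875.
Q̄ = (S₀/π) × [bracket] = (589/π) × 0.663875 = 124.47 W/m².
— Configuration B (φ=+82.6°):
Solar declination: sin δ = sin ε · sin λ_s = sin 25.19° × sin 150.0° = 0.21281, so δ = +12.287°.
cos H₀ = −tan(+82.6°) tan(+12.287°) = -1.6770 ≤ −1 ⇒ polar day, H₀ = π.
Bracket: H₀ sin φ sin δ + cos φ cos δ sin H₀ = 3.1416×0.99167×0.21281 + 0.12880×0.97709×0.00000 = 0.662995 + 0.000000 = 0.662995.
Q̄ = (S₀/π) × [bracket] = (589/π) × 0.662995 = 124.30 W/m².
Ratio Q̄_A / Q̄_B = 124.47 / 124.30 = 1.001.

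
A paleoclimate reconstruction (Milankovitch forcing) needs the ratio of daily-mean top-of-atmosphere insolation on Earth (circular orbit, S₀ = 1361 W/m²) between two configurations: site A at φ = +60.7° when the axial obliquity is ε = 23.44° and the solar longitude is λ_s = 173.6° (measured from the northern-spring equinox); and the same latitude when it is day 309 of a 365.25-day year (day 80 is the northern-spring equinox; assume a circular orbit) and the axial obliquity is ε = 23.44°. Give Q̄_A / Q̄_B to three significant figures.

— Configuration A (φ=+60.7°):
Solar declination: sin δ = sin ε · sin λ_s = sin 23.44° × sin 173.6° = 0.04434, so δ = +2.541°.
cos H₀ = −tan(+60.7°) tan(+2.541°) = -0.0791, H₀ = 1.6500 rad.
Bracket: H₀ sin φ sin δ + cos φ cos δ sin H₀ = 1.6500×0.87207×0.04434 + 0.48938×0.99902×0.99687 = 0.063802 + 0.487370 = 0.551172.
Q̄ = (S₀/π) × [bracket] = (1361/π) × 0.551172 = 238.78 W/m².
— Configuration B (φ=+60.7°):
Solar longitude: λ_s = 360° × (309 − 80)/365.25 = 225.708°.
sin δ = sin 23.44° × sin 225.708° = -0.28474, so δ = -16.543°.
cos H₀ = −tan(+60.7°) tan(-16.543°) = 0.5293, H₀ = 1.0130 rad.
Bracket: H₀ sin φ sin δ + cos φ cos δ sin H₀ = 1.0130×0.87207×-0.28474 + 0.48938×0.95861×0.84843 = -0.251541 + 0.398019 = 0.146478.
Q̄ = (S₀/π) × [bracket] = (1361/π) × 0.146478 = 63.457 W/m².
Ratio Q̄_A / Q̄_B = 238.78 / 63.457 = 3.763.

Q̄_A / Q̄_B ≈ 3.76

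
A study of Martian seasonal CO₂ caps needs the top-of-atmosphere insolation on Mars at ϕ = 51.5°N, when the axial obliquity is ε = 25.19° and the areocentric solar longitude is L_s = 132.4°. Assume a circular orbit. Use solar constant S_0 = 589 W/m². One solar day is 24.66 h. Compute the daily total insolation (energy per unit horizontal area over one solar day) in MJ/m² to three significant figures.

sin δ = sin 25.19° × sin 132.4° = 0.31430, so δ = +18.319°.
cos h₀ = −tan(+51.5°) tan(+18.319°) = -0.4162, h₀ = 2.0001 rad.
Bracket: h₀ sin ϕ sin δ + cos ϕ cos δ sin h₀ = 2.0001×0.78261×0.31430 + 0.62251×0.94932×0.90926 = 0.491973 + 0.537337 = 1.029310.
Q̄ = (S_0/π) × [bracket] = (589/π) × 1.029310 = 192.98 W/m².
Daily total = Q̄ × 24.66 h × 3600 s/h = 192.98 × 24.66 × 3600 / 10⁶ = 17.13 MJ/m².

17.1 MJ/m²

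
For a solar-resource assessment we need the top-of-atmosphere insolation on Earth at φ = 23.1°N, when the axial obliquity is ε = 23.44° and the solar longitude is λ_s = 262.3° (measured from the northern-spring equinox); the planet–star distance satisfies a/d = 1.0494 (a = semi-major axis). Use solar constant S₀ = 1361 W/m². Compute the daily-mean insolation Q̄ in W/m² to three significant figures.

Solar declination: sin δ = sin ε · sin λ_s = sin 23.44° × sin 262.3° = -0.39420, so δ = -23.216°.
cos H₀ = −tan(+23.1°) tan(-23.216°) = 0.1830, H₀ = 1.3868 rad.
Bracket: H₀ sin φ sin δ + cos φ cos δ sin H₀ = 1.3868×0.39234×-0.39420 + 0.91982×0.91902×0.98312 = -0.214483 + 0.831064 = 0.616581.
Inverse-square distance factor (a/d)² = 1.0494² = 1.101240.
Q̄ = (S₀/π) × 1.101240 × [bracket] = (1361/π) × 1.101240 × 0.616581 = 294.2 W/m².

Q̄ ≈ 294 W/m²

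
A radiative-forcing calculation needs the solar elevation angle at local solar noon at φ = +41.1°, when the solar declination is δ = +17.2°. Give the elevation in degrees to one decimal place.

66.1°

At local noon the hour angle is zero, so the zenith angle equals |φ − δ| = |+41.1° − (+17.200°)| = 23.900°.
Elevation = 90° − 23.900° = 66.1°.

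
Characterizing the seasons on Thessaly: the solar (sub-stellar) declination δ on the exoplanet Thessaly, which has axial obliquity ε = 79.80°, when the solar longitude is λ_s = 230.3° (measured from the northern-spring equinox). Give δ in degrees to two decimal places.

sin δ = sin ε · sin λ_s = sin 79.80° × sin 230.3° = -0.757240.
δ = arcsin(-0.757240) = -49.22°.

δ = -49.22°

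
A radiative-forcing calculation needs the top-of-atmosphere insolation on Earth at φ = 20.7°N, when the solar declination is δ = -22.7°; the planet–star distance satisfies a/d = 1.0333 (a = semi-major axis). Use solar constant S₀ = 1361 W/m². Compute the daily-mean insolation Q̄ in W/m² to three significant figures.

cos H₀ = −tan(+20.7°) tan(-22.700°) = 0.1581, H₀ = 1.4121 rad.
Bracket: H₀ sin φ sin δ + cos φ cos δ sin H₀ = 1.4121×0.35347×-0.38591 + 0.93544×0.92254×0.98743 = -0.192621 + 0.852133 = 0.659512.
Inverse-square distance factor (a/d)² = 1.0333² = 1.067709.
Q̄ = (S₀/π) × 1.067709 × [bracket] = (1361/π) × 1.067709 × 0.659512 = 305.1 W/m².

Q̄ ≈ 305 W/m²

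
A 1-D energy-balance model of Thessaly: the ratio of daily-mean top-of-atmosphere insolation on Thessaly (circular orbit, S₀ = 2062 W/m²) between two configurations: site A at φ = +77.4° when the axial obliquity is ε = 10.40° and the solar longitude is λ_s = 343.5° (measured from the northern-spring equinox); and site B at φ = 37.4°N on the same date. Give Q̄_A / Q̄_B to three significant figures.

Q̄_A / Q̄_B ≈ 0.195

— Configuration A (φ=+77.4°):
Solar declination: sin δ = sin ε · sin λ_s = sin 10.40° × sin 343.5° = -0.05127, so δ = -2.939°.
cos H₀ = −tan(+77.4°) tan(-2.939°) = 0.2297, H₀ = 1.3391 rad.
Bracket: H₀ sin φ sin δ + cos φ cos δ sin H₀ = 1.3391×0.97592×-0.05127 + 0.21814×0.99868×0.97327 = -0.067002 + 0.212029 = 0.145027.
Q̄ = (S₀/π) × [bracket] = (2062/π) × 0.145027 = 95.189 W/m².
— Configuration B (φ=+37.4°):
cos H₀ = −tan(+37.4°) tan(-2.939°) = 0.0393, H₀ = 1.5315 rad.
Bracket: H₀ sin φ sin δ + cos φ cos δ sin H₀ = 1.5315×0.60738×-0.05127 + 0.79441×0.99868×0.99923 = -0.047691 + 0.792750 = 0.745059.
Q̄ = (S₀/π) × [bracket] = (2062/π) × 0.745059 = 489.02 W/m².
Ratio Q̄_A / Q̄_B = 95.189 / 489.02 = 0.1947.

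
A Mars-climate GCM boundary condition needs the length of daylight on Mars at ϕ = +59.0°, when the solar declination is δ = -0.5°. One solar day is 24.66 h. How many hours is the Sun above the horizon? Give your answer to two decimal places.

12.22 h

cos h₀ = −tan ϕ · tan δ = −tan(+59.0°) × tan(-0.500°) = 0.0145, so h₀ = 1.5563 rad = 89.17°.
Daylight = 2h₀/(2π) × 24.66 h = (1.5563/π) × 24.66 = 12.22 h.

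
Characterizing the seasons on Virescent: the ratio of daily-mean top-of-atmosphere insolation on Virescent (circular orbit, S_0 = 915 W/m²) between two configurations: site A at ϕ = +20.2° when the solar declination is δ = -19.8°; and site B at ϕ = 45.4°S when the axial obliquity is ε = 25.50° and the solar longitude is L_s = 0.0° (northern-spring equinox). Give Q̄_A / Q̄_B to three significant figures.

Q̄_A / Q̄_B ≈ 1.01

— Configuration A (ϕ=+20.2°):
cos h₀ = −tan(+20.2°) tan(-19.800°) = 0.1325, h₀ = 1.4379 rad.
Bracket: h₀ sin ϕ sin δ + cos ϕ cos δ sin h₀ = 1.4379×0.34530×-0.33874 + 0.93849×0.94088×0.99119 = -0.168187 + 0.875227 = 0.707040.
Q̄ = (S_0/π) × [bracket] = (915/π) × 0.707040 = 205.93 W/m².
— Configuration B (ϕ=-45.4°):
Solar declination: sin δ = sin ε · sin L_s = sin 25.50° × sin 0.0° = 0.00000, so δ = +0.000°.
cos h₀ = −tan(-45.4°) tan(+0.000°) = 0.0000, h₀ = 1.5708 rad.
Bracket: h₀ sin ϕ sin δ + cos ϕ cos δ sin h₀ = 1.5708×-0.71203×0.00000 + 0.70215×1.00000×1.00000 = -0.000000 + 0.702150 = 0.702150.
Q̄ = (S_0/π) × [bracket] = (915/π) × 0.702150 = 204.50 W/m².
Ratio Q̄_A / Q̄_B = 205.93 / 204.50 = 1.007.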